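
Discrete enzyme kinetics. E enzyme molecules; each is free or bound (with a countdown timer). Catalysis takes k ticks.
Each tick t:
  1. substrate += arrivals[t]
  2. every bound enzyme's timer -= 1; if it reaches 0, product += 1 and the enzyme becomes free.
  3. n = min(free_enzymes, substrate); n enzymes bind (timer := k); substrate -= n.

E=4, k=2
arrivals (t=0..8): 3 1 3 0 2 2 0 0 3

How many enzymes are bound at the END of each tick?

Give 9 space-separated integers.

Answer: 3 4 4 3 2 4 2 0 3

Derivation:
t=0: arr=3 -> substrate=0 bound=3 product=0
t=1: arr=1 -> substrate=0 bound=4 product=0
t=2: arr=3 -> substrate=0 bound=4 product=3
t=3: arr=0 -> substrate=0 bound=3 product=4
t=4: arr=2 -> substrate=0 bound=2 product=7
t=5: arr=2 -> substrate=0 bound=4 product=7
t=6: arr=0 -> substrate=0 bound=2 product=9
t=7: arr=0 -> substrate=0 bound=0 product=11
t=8: arr=3 -> substrate=0 bound=3 product=11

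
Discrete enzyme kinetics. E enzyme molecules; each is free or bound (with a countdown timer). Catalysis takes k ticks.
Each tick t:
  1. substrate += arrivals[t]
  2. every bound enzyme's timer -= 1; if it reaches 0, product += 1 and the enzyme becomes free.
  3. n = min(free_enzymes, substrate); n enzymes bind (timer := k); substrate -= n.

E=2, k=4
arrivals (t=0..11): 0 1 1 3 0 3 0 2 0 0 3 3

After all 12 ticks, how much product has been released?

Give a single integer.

t=0: arr=0 -> substrate=0 bound=0 product=0
t=1: arr=1 -> substrate=0 bound=1 product=0
t=2: arr=1 -> substrate=0 bound=2 product=0
t=3: arr=3 -> substrate=3 bound=2 product=0
t=4: arr=0 -> substrate=3 bound=2 product=0
t=5: arr=3 -> substrate=5 bound=2 product=1
t=6: arr=0 -> substrate=4 bound=2 product=2
t=7: arr=2 -> substrate=6 bound=2 product=2
t=8: arr=0 -> substrate=6 bound=2 product=2
t=9: arr=0 -> substrate=5 bound=2 product=3
t=10: arr=3 -> substrate=7 bound=2 product=4
t=11: arr=3 -> substrate=10 bound=2 product=4

Answer: 4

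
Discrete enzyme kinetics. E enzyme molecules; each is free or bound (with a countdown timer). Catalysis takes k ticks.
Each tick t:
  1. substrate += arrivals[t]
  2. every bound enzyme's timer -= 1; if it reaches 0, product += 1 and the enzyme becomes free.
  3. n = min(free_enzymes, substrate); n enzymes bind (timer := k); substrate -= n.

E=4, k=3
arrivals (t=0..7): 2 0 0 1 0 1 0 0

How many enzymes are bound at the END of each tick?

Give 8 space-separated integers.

Answer: 2 2 2 1 1 2 1 1

Derivation:
t=0: arr=2 -> substrate=0 bound=2 product=0
t=1: arr=0 -> substrate=0 bound=2 product=0
t=2: arr=0 -> substrate=0 bound=2 product=0
t=3: arr=1 -> substrate=0 bound=1 product=2
t=4: arr=0 -> substrate=0 bound=1 product=2
t=5: arr=1 -> substrate=0 bound=2 product=2
t=6: arr=0 -> substrate=0 bound=1 product=3
t=7: arr=0 -> substrate=0 bound=1 product=3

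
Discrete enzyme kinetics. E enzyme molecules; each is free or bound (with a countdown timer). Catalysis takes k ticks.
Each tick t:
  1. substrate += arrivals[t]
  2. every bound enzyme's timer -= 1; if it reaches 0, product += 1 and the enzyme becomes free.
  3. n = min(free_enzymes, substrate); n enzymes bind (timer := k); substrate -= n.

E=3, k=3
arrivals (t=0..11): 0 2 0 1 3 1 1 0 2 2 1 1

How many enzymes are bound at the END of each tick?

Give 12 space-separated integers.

t=0: arr=0 -> substrate=0 bound=0 product=0
t=1: arr=2 -> substrate=0 bound=2 product=0
t=2: arr=0 -> substrate=0 bound=2 product=0
t=3: arr=1 -> substrate=0 bound=3 product=0
t=4: arr=3 -> substrate=1 bound=3 product=2
t=5: arr=1 -> substrate=2 bound=3 product=2
t=6: arr=1 -> substrate=2 bound=3 product=3
t=7: arr=0 -> substrate=0 bound=3 product=5
t=8: arr=2 -> substrate=2 bound=3 product=5
t=9: arr=2 -> substrate=3 bound=3 product=6
t=10: arr=1 -> substrate=2 bound=3 product=8
t=11: arr=1 -> substrate=3 bound=3 product=8

Answer: 0 2 2 3 3 3 3 3 3 3 3 3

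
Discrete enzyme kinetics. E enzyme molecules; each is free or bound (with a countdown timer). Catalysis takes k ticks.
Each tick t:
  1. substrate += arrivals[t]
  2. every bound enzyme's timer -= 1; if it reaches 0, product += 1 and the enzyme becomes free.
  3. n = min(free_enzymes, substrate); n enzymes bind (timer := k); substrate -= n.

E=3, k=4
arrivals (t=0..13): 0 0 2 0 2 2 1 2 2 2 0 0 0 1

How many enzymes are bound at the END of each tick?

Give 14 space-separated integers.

Answer: 0 0 2 2 3 3 3 3 3 3 3 3 3 3

Derivation:
t=0: arr=0 -> substrate=0 bound=0 product=0
t=1: arr=0 -> substrate=0 bound=0 product=0
t=2: arr=2 -> substrate=0 bound=2 product=0
t=3: arr=0 -> substrate=0 bound=2 product=0
t=4: arr=2 -> substrate=1 bound=3 product=0
t=5: arr=2 -> substrate=3 bound=3 product=0
t=6: arr=1 -> substrate=2 bound=3 product=2
t=7: arr=2 -> substrate=4 bound=3 product=2
t=8: arr=2 -> substrate=5 bound=3 product=3
t=9: arr=2 -> substrate=7 bound=3 product=3
t=10: arr=0 -> substrate=5 bound=3 product=5
t=11: arr=0 -> substrate=5 bound=3 product=5
t=12: arr=0 -> substrate=4 bound=3 product=6
t=13: arr=1 -> substrate=5 bound=3 product=6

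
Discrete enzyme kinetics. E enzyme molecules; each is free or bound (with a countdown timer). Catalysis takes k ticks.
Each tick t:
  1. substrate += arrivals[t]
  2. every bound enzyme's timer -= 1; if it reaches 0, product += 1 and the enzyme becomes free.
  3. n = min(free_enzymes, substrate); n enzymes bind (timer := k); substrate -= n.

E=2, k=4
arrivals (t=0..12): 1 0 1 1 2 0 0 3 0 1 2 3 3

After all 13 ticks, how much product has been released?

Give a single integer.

Answer: 5

Derivation:
t=0: arr=1 -> substrate=0 bound=1 product=0
t=1: arr=0 -> substrate=0 bound=1 product=0
t=2: arr=1 -> substrate=0 bound=2 product=0
t=3: arr=1 -> substrate=1 bound=2 product=0
t=4: arr=2 -> substrate=2 bound=2 product=1
t=5: arr=0 -> substrate=2 bound=2 product=1
t=6: arr=0 -> substrate=1 bound=2 product=2
t=7: arr=3 -> substrate=4 bound=2 product=2
t=8: arr=0 -> substrate=3 bound=2 product=3
t=9: arr=1 -> substrate=4 bound=2 product=3
t=10: arr=2 -> substrate=5 bound=2 product=4
t=11: arr=3 -> substrate=8 bound=2 product=4
t=12: arr=3 -> substrate=10 bound=2 product=5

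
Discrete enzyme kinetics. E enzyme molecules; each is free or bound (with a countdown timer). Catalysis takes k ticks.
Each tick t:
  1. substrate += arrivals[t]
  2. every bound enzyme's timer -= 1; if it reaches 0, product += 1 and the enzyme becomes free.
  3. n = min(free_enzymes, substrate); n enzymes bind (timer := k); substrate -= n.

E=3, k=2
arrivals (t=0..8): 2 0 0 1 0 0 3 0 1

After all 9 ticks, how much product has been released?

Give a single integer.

Answer: 6

Derivation:
t=0: arr=2 -> substrate=0 bound=2 product=0
t=1: arr=0 -> substrate=0 bound=2 product=0
t=2: arr=0 -> substrate=0 bound=0 product=2
t=3: arr=1 -> substrate=0 bound=1 product=2
t=4: arr=0 -> substrate=0 bound=1 product=2
t=5: arr=0 -> substrate=0 bound=0 product=3
t=6: arr=3 -> substrate=0 bound=3 product=3
t=7: arr=0 -> substrate=0 bound=3 product=3
t=8: arr=1 -> substrate=0 bound=1 product=6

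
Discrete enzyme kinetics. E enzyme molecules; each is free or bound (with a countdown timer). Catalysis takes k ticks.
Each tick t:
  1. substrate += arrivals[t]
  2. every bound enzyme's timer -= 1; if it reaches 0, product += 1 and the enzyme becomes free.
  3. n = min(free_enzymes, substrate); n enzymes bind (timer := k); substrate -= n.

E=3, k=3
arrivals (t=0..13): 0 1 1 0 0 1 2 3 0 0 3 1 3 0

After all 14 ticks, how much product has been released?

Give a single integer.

t=0: arr=0 -> substrate=0 bound=0 product=0
t=1: arr=1 -> substrate=0 bound=1 product=0
t=2: arr=1 -> substrate=0 bound=2 product=0
t=3: arr=0 -> substrate=0 bound=2 product=0
t=4: arr=0 -> substrate=0 bound=1 product=1
t=5: arr=1 -> substrate=0 bound=1 product=2
t=6: arr=2 -> substrate=0 bound=3 product=2
t=7: arr=3 -> substrate=3 bound=3 product=2
t=8: arr=0 -> substrate=2 bound=3 product=3
t=9: arr=0 -> substrate=0 bound=3 product=5
t=10: arr=3 -> substrate=3 bound=3 product=5
t=11: arr=1 -> substrate=3 bound=3 product=6
t=12: arr=3 -> substrate=4 bound=3 product=8
t=13: arr=0 -> substrate=4 bound=3 product=8

Answer: 8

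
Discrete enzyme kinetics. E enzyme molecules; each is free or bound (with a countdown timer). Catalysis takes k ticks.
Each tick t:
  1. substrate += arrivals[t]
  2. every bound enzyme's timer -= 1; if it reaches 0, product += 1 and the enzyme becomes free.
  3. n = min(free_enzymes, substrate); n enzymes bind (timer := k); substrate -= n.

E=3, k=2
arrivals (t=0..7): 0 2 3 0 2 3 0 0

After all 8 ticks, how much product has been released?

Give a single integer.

t=0: arr=0 -> substrate=0 bound=0 product=0
t=1: arr=2 -> substrate=0 bound=2 product=0
t=2: arr=3 -> substrate=2 bound=3 product=0
t=3: arr=0 -> substrate=0 bound=3 product=2
t=4: arr=2 -> substrate=1 bound=3 product=3
t=5: arr=3 -> substrate=2 bound=3 product=5
t=6: arr=0 -> substrate=1 bound=3 product=6
t=7: arr=0 -> substrate=0 bound=2 product=8

Answer: 8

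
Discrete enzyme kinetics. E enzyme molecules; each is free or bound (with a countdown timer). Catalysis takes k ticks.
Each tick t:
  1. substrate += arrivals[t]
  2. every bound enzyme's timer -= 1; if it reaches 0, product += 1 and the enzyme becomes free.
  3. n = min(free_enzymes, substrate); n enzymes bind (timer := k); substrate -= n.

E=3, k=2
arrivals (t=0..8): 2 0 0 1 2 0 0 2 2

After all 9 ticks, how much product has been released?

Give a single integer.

t=0: arr=2 -> substrate=0 bound=2 product=0
t=1: arr=0 -> substrate=0 bound=2 product=0
t=2: arr=0 -> substrate=0 bound=0 product=2
t=3: arr=1 -> substrate=0 bound=1 product=2
t=4: arr=2 -> substrate=0 bound=3 product=2
t=5: arr=0 -> substrate=0 bound=2 product=3
t=6: arr=0 -> substrate=0 bound=0 product=5
t=7: arr=2 -> substrate=0 bound=2 product=5
t=8: arr=2 -> substrate=1 bound=3 product=5

Answer: 5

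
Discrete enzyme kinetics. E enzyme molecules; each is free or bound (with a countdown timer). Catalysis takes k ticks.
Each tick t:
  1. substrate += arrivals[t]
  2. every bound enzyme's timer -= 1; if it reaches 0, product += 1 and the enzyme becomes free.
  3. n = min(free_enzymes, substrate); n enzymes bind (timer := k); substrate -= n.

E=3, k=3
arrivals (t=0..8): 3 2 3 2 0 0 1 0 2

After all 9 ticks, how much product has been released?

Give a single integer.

t=0: arr=3 -> substrate=0 bound=3 product=0
t=1: arr=2 -> substrate=2 bound=3 product=0
t=2: arr=3 -> substrate=5 bound=3 product=0
t=3: arr=2 -> substrate=4 bound=3 product=3
t=4: arr=0 -> substrate=4 bound=3 product=3
t=5: arr=0 -> substrate=4 bound=3 product=3
t=6: arr=1 -> substrate=2 bound=3 product=6
t=7: arr=0 -> substrate=2 bound=3 product=6
t=8: arr=2 -> substrate=4 bound=3 product=6

Answer: 6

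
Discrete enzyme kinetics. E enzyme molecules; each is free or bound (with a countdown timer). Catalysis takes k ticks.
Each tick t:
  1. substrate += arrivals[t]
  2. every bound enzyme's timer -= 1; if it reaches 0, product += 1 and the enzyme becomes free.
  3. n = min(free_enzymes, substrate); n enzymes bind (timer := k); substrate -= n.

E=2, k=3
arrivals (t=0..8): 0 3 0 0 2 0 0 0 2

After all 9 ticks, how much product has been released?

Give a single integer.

t=0: arr=0 -> substrate=0 bound=0 product=0
t=1: arr=3 -> substrate=1 bound=2 product=0
t=2: arr=0 -> substrate=1 bound=2 product=0
t=3: arr=0 -> substrate=1 bound=2 product=0
t=4: arr=2 -> substrate=1 bound=2 product=2
t=5: arr=0 -> substrate=1 bound=2 product=2
t=6: arr=0 -> substrate=1 bound=2 product=2
t=7: arr=0 -> substrate=0 bound=1 product=4
t=8: arr=2 -> substrate=1 bound=2 product=4

Answer: 4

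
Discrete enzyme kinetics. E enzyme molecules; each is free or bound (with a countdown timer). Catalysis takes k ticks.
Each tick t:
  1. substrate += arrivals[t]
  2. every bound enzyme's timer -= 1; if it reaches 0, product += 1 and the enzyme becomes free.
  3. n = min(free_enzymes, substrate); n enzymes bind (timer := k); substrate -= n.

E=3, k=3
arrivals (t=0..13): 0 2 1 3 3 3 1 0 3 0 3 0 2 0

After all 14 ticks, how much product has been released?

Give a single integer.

t=0: arr=0 -> substrate=0 bound=0 product=0
t=1: arr=2 -> substrate=0 bound=2 product=0
t=2: arr=1 -> substrate=0 bound=3 product=0
t=3: arr=3 -> substrate=3 bound=3 product=0
t=4: arr=3 -> substrate=4 bound=3 product=2
t=5: arr=3 -> substrate=6 bound=3 product=3
t=6: arr=1 -> substrate=7 bound=3 product=3
t=7: arr=0 -> substrate=5 bound=3 product=5
t=8: arr=3 -> substrate=7 bound=3 product=6
t=9: arr=0 -> substrate=7 bound=3 product=6
t=10: arr=3 -> substrate=8 bound=3 product=8
t=11: arr=0 -> substrate=7 bound=3 product=9
t=12: arr=2 -> substrate=9 bound=3 product=9
t=13: arr=0 -> substrate=7 bound=3 product=11

Answer: 11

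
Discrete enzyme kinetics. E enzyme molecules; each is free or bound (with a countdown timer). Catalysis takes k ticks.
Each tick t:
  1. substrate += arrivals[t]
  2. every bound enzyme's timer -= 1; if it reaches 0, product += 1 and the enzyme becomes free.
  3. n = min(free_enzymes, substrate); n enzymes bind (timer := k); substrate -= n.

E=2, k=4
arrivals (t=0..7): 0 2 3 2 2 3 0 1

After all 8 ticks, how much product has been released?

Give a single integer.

t=0: arr=0 -> substrate=0 bound=0 product=0
t=1: arr=2 -> substrate=0 bound=2 product=0
t=2: arr=3 -> substrate=3 bound=2 product=0
t=3: arr=2 -> substrate=5 bound=2 product=0
t=4: arr=2 -> substrate=7 bound=2 product=0
t=5: arr=3 -> substrate=8 bound=2 product=2
t=6: arr=0 -> substrate=8 bound=2 product=2
t=7: arr=1 -> substrate=9 bound=2 product=2

Answer: 2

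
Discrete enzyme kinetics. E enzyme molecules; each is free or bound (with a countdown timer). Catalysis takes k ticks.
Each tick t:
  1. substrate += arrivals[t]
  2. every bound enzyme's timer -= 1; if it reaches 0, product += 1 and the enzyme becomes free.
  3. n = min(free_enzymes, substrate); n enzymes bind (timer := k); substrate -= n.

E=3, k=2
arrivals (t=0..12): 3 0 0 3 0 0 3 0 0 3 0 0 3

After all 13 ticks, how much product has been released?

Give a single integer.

t=0: arr=3 -> substrate=0 bound=3 product=0
t=1: arr=0 -> substrate=0 bound=3 product=0
t=2: arr=0 -> substrate=0 bound=0 product=3
t=3: arr=3 -> substrate=0 bound=3 product=3
t=4: arr=0 -> substrate=0 bound=3 product=3
t=5: arr=0 -> substrate=0 bound=0 product=6
t=6: arr=3 -> substrate=0 bound=3 product=6
t=7: arr=0 -> substrate=0 bound=3 product=6
t=8: arr=0 -> substrate=0 bound=0 product=9
t=9: arr=3 -> substrate=0 bound=3 product=9
t=10: arr=0 -> substrate=0 bound=3 product=9
t=11: arr=0 -> substrate=0 bound=0 product=12
t=12: arr=3 -> substrate=0 bound=3 product=12

Answer: 12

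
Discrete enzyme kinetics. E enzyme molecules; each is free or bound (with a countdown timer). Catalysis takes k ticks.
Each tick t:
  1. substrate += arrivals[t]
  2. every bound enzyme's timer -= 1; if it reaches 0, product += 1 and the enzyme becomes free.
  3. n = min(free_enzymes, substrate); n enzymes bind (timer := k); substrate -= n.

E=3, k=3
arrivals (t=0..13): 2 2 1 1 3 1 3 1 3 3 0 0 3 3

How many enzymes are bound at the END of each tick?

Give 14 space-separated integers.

Answer: 2 3 3 3 3 3 3 3 3 3 3 3 3 3

Derivation:
t=0: arr=2 -> substrate=0 bound=2 product=0
t=1: arr=2 -> substrate=1 bound=3 product=0
t=2: arr=1 -> substrate=2 bound=3 product=0
t=3: arr=1 -> substrate=1 bound=3 product=2
t=4: arr=3 -> substrate=3 bound=3 product=3
t=5: arr=1 -> substrate=4 bound=3 product=3
t=6: arr=3 -> substrate=5 bound=3 product=5
t=7: arr=1 -> substrate=5 bound=3 product=6
t=8: arr=3 -> substrate=8 bound=3 product=6
t=9: arr=3 -> substrate=9 bound=3 product=8
t=10: arr=0 -> substrate=8 bound=3 product=9
t=11: arr=0 -> substrate=8 bound=3 product=9
t=12: arr=3 -> substrate=9 bound=3 product=11
t=13: arr=3 -> substrate=11 bound=3 product=12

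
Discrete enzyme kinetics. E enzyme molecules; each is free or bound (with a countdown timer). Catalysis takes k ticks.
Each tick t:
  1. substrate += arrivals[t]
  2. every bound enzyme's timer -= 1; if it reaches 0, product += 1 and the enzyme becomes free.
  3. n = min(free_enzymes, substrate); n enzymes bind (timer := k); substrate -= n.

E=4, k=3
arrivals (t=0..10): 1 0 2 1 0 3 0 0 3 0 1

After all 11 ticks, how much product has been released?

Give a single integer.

Answer: 7

Derivation:
t=0: arr=1 -> substrate=0 bound=1 product=0
t=1: arr=0 -> substrate=0 bound=1 product=0
t=2: arr=2 -> substrate=0 bound=3 product=0
t=3: arr=1 -> substrate=0 bound=3 product=1
t=4: arr=0 -> substrate=0 bound=3 product=1
t=5: arr=3 -> substrate=0 bound=4 product=3
t=6: arr=0 -> substrate=0 bound=3 product=4
t=7: arr=0 -> substrate=0 bound=3 product=4
t=8: arr=3 -> substrate=0 bound=3 product=7
t=9: arr=0 -> substrate=0 bound=3 product=7
t=10: arr=1 -> substrate=0 bound=4 product=7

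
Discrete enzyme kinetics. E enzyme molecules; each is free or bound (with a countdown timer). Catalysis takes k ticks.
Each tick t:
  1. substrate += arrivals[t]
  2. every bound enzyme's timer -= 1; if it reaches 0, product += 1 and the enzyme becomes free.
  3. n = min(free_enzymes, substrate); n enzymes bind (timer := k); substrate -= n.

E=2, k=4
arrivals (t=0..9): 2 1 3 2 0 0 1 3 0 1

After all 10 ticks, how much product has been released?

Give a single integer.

t=0: arr=2 -> substrate=0 bound=2 product=0
t=1: arr=1 -> substrate=1 bound=2 product=0
t=2: arr=3 -> substrate=4 bound=2 product=0
t=3: arr=2 -> substrate=6 bound=2 product=0
t=4: arr=0 -> substrate=4 bound=2 product=2
t=5: arr=0 -> substrate=4 bound=2 product=2
t=6: arr=1 -> substrate=5 bound=2 product=2
t=7: arr=3 -> substrate=8 bound=2 product=2
t=8: arr=0 -> substrate=6 bound=2 product=4
t=9: arr=1 -> substrate=7 bound=2 product=4

Answer: 4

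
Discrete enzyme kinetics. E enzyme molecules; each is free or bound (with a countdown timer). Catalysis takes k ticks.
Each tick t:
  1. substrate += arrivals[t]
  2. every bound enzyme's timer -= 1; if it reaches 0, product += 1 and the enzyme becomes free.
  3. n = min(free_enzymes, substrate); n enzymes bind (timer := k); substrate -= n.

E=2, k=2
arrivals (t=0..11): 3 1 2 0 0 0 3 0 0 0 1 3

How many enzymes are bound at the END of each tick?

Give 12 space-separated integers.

t=0: arr=3 -> substrate=1 bound=2 product=0
t=1: arr=1 -> substrate=2 bound=2 product=0
t=2: arr=2 -> substrate=2 bound=2 product=2
t=3: arr=0 -> substrate=2 bound=2 product=2
t=4: arr=0 -> substrate=0 bound=2 product=4
t=5: arr=0 -> substrate=0 bound=2 product=4
t=6: arr=3 -> substrate=1 bound=2 product=6
t=7: arr=0 -> substrate=1 bound=2 product=6
t=8: arr=0 -> substrate=0 bound=1 product=8
t=9: arr=0 -> substrate=0 bound=1 product=8
t=10: arr=1 -> substrate=0 bound=1 product=9
t=11: arr=3 -> substrate=2 bound=2 product=9

Answer: 2 2 2 2 2 2 2 2 1 1 1 2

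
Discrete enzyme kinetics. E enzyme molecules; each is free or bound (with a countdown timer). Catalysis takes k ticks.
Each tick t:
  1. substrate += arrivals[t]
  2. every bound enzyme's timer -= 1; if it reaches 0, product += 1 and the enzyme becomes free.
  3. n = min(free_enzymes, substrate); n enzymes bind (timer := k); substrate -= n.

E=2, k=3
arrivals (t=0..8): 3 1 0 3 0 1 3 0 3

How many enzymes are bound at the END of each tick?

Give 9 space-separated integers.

t=0: arr=3 -> substrate=1 bound=2 product=0
t=1: arr=1 -> substrate=2 bound=2 product=0
t=2: arr=0 -> substrate=2 bound=2 product=0
t=3: arr=3 -> substrate=3 bound=2 product=2
t=4: arr=0 -> substrate=3 bound=2 product=2
t=5: arr=1 -> substrate=4 bound=2 product=2
t=6: arr=3 -> substrate=5 bound=2 product=4
t=7: arr=0 -> substrate=5 bound=2 product=4
t=8: arr=3 -> substrate=8 bound=2 product=4

Answer: 2 2 2 2 2 2 2 2 2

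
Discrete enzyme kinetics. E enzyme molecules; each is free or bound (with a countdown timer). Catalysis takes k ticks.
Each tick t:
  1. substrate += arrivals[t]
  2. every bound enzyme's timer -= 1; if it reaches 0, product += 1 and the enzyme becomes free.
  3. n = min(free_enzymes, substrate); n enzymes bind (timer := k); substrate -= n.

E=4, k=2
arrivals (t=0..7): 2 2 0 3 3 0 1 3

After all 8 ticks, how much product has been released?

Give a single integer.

t=0: arr=2 -> substrate=0 bound=2 product=0
t=1: arr=2 -> substrate=0 bound=4 product=0
t=2: arr=0 -> substrate=0 bound=2 product=2
t=3: arr=3 -> substrate=0 bound=3 product=4
t=4: arr=3 -> substrate=2 bound=4 product=4
t=5: arr=0 -> substrate=0 bound=3 product=7
t=6: arr=1 -> substrate=0 bound=3 product=8
t=7: arr=3 -> substrate=0 bound=4 product=10

Answer: 10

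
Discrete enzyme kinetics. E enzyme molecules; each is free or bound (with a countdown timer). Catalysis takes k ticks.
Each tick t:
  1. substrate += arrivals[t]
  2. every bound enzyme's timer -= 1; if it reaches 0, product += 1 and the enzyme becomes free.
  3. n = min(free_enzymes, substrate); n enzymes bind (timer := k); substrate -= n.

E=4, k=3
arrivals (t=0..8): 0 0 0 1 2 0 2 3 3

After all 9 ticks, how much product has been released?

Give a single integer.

Answer: 3

Derivation:
t=0: arr=0 -> substrate=0 bound=0 product=0
t=1: arr=0 -> substrate=0 bound=0 product=0
t=2: arr=0 -> substrate=0 bound=0 product=0
t=3: arr=1 -> substrate=0 bound=1 product=0
t=4: arr=2 -> substrate=0 bound=3 product=0
t=5: arr=0 -> substrate=0 bound=3 product=0
t=6: arr=2 -> substrate=0 bound=4 product=1
t=7: arr=3 -> substrate=1 bound=4 product=3
t=8: arr=3 -> substrate=4 bound=4 product=3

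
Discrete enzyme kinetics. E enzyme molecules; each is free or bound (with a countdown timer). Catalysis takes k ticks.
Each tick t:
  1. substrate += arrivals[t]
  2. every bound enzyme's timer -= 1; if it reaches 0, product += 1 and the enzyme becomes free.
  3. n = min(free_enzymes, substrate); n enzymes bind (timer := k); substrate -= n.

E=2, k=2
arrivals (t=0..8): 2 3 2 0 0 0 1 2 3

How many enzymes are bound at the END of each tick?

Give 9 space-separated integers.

t=0: arr=2 -> substrate=0 bound=2 product=0
t=1: arr=3 -> substrate=3 bound=2 product=0
t=2: arr=2 -> substrate=3 bound=2 product=2
t=3: arr=0 -> substrate=3 bound=2 product=2
t=4: arr=0 -> substrate=1 bound=2 product=4
t=5: arr=0 -> substrate=1 bound=2 product=4
t=6: arr=1 -> substrate=0 bound=2 product=6
t=7: arr=2 -> substrate=2 bound=2 product=6
t=8: arr=3 -> substrate=3 bound=2 product=8

Answer: 2 2 2 2 2 2 2 2 2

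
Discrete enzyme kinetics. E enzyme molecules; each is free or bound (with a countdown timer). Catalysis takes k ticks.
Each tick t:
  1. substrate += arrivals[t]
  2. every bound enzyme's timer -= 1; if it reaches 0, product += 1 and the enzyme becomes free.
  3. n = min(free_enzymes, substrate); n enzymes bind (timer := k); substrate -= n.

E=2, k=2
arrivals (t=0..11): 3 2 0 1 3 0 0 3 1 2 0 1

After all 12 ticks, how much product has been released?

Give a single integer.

Answer: 10

Derivation:
t=0: arr=3 -> substrate=1 bound=2 product=0
t=1: arr=2 -> substrate=3 bound=2 product=0
t=2: arr=0 -> substrate=1 bound=2 product=2
t=3: arr=1 -> substrate=2 bound=2 product=2
t=4: arr=3 -> substrate=3 bound=2 product=4
t=5: arr=0 -> substrate=3 bound=2 product=4
t=6: arr=0 -> substrate=1 bound=2 product=6
t=7: arr=3 -> substrate=4 bound=2 product=6
t=8: arr=1 -> substrate=3 bound=2 product=8
t=9: arr=2 -> substrate=5 bound=2 product=8
t=10: arr=0 -> substrate=3 bound=2 product=10
t=11: arr=1 -> substrate=4 bound=2 product=10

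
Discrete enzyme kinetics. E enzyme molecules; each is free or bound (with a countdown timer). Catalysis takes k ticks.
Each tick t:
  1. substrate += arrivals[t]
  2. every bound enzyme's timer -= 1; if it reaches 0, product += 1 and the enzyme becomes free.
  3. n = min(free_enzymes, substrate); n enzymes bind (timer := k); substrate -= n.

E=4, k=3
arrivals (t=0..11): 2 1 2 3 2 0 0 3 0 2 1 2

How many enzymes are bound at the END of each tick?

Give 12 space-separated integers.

Answer: 2 3 4 4 4 4 4 4 4 4 4 4

Derivation:
t=0: arr=2 -> substrate=0 bound=2 product=0
t=1: arr=1 -> substrate=0 bound=3 product=0
t=2: arr=2 -> substrate=1 bound=4 product=0
t=3: arr=3 -> substrate=2 bound=4 product=2
t=4: arr=2 -> substrate=3 bound=4 product=3
t=5: arr=0 -> substrate=2 bound=4 product=4
t=6: arr=0 -> substrate=0 bound=4 product=6
t=7: arr=3 -> substrate=2 bound=4 product=7
t=8: arr=0 -> substrate=1 bound=4 product=8
t=9: arr=2 -> substrate=1 bound=4 product=10
t=10: arr=1 -> substrate=1 bound=4 product=11
t=11: arr=2 -> substrate=2 bound=4 product=12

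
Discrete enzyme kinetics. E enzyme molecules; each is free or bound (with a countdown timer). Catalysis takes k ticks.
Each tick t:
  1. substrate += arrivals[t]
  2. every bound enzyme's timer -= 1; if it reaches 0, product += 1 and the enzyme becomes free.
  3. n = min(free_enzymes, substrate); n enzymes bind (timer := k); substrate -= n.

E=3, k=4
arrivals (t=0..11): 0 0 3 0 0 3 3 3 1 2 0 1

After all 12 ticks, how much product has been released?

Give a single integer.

t=0: arr=0 -> substrate=0 bound=0 product=0
t=1: arr=0 -> substrate=0 bound=0 product=0
t=2: arr=3 -> substrate=0 bound=3 product=0
t=3: arr=0 -> substrate=0 bound=3 product=0
t=4: arr=0 -> substrate=0 bound=3 product=0
t=5: arr=3 -> substrate=3 bound=3 product=0
t=6: arr=3 -> substrate=3 bound=3 product=3
t=7: arr=3 -> substrate=6 bound=3 product=3
t=8: arr=1 -> substrate=7 bound=3 product=3
t=9: arr=2 -> substrate=9 bound=3 product=3
t=10: arr=0 -> substrate=6 bound=3 product=6
t=11: arr=1 -> substrate=7 bound=3 product=6

Answer: 6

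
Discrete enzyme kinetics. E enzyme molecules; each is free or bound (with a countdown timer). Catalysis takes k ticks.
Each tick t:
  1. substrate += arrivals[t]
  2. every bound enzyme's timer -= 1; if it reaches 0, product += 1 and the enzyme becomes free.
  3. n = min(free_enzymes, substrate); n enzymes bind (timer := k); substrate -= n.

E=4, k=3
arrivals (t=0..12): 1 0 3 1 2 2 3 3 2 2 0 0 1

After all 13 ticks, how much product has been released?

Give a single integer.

t=0: arr=1 -> substrate=0 bound=1 product=0
t=1: arr=0 -> substrate=0 bound=1 product=0
t=2: arr=3 -> substrate=0 bound=4 product=0
t=3: arr=1 -> substrate=0 bound=4 product=1
t=4: arr=2 -> substrate=2 bound=4 product=1
t=5: arr=2 -> substrate=1 bound=4 product=4
t=6: arr=3 -> substrate=3 bound=4 product=5
t=7: arr=3 -> substrate=6 bound=4 product=5
t=8: arr=2 -> substrate=5 bound=4 product=8
t=9: arr=2 -> substrate=6 bound=4 product=9
t=10: arr=0 -> substrate=6 bound=4 product=9
t=11: arr=0 -> substrate=3 bound=4 product=12
t=12: arr=1 -> substrate=3 bound=4 product=13

Answer: 13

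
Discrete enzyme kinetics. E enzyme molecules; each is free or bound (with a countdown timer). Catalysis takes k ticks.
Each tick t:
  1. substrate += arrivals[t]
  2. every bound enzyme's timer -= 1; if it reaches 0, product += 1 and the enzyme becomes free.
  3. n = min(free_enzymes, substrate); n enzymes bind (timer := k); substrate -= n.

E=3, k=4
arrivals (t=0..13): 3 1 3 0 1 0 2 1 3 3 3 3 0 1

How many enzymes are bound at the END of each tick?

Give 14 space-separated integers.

t=0: arr=3 -> substrate=0 bound=3 product=0
t=1: arr=1 -> substrate=1 bound=3 product=0
t=2: arr=3 -> substrate=4 bound=3 product=0
t=3: arr=0 -> substrate=4 bound=3 product=0
t=4: arr=1 -> substrate=2 bound=3 product=3
t=5: arr=0 -> substrate=2 bound=3 product=3
t=6: arr=2 -> substrate=4 bound=3 product=3
t=7: arr=1 -> substrate=5 bound=3 product=3
t=8: arr=3 -> substrate=5 bound=3 product=6
t=9: arr=3 -> substrate=8 bound=3 product=6
t=10: arr=3 -> substrate=11 bound=3 product=6
t=11: arr=3 -> substrate=14 bound=3 product=6
t=12: arr=0 -> substrate=11 bound=3 product=9
t=13: arr=1 -> substrate=12 bound=3 product=9

Answer: 3 3 3 3 3 3 3 3 3 3 3 3 3 3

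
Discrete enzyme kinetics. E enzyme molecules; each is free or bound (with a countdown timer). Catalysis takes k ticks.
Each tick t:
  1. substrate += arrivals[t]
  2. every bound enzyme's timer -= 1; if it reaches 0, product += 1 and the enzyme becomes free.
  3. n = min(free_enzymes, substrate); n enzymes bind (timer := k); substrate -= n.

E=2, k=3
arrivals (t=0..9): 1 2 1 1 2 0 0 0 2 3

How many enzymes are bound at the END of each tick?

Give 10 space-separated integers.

t=0: arr=1 -> substrate=0 bound=1 product=0
t=1: arr=2 -> substrate=1 bound=2 product=0
t=2: arr=1 -> substrate=2 bound=2 product=0
t=3: arr=1 -> substrate=2 bound=2 product=1
t=4: arr=2 -> substrate=3 bound=2 product=2
t=5: arr=0 -> substrate=3 bound=2 product=2
t=6: arr=0 -> substrate=2 bound=2 product=3
t=7: arr=0 -> substrate=1 bound=2 product=4
t=8: arr=2 -> substrate=3 bound=2 product=4
t=9: arr=3 -> substrate=5 bound=2 product=5

Answer: 1 2 2 2 2 2 2 2 2 2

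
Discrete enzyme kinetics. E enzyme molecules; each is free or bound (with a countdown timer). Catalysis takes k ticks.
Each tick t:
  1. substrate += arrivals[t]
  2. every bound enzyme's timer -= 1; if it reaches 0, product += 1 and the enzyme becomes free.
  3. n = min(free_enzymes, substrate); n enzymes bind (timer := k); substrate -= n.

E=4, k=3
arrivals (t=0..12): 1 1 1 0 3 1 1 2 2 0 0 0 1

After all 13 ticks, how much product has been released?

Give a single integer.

t=0: arr=1 -> substrate=0 bound=1 product=0
t=1: arr=1 -> substrate=0 bound=2 product=0
t=2: arr=1 -> substrate=0 bound=3 product=0
t=3: arr=0 -> substrate=0 bound=2 product=1
t=4: arr=3 -> substrate=0 bound=4 product=2
t=5: arr=1 -> substrate=0 bound=4 product=3
t=6: arr=1 -> substrate=1 bound=4 product=3
t=7: arr=2 -> substrate=0 bound=4 product=6
t=8: arr=2 -> substrate=1 bound=4 product=7
t=9: arr=0 -> substrate=1 bound=4 product=7
t=10: arr=0 -> substrate=0 bound=2 product=10
t=11: arr=0 -> substrate=0 bound=1 product=11
t=12: arr=1 -> substrate=0 bound=2 product=11

Answer: 11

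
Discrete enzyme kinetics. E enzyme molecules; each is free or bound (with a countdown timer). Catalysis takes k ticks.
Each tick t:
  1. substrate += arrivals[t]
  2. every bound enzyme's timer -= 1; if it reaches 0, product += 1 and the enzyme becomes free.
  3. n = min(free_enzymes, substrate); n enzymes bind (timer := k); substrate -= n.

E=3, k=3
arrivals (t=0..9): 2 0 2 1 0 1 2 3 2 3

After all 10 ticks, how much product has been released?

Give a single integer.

Answer: 8

Derivation:
t=0: arr=2 -> substrate=0 bound=2 product=0
t=1: arr=0 -> substrate=0 bound=2 product=0
t=2: arr=2 -> substrate=1 bound=3 product=0
t=3: arr=1 -> substrate=0 bound=3 product=2
t=4: arr=0 -> substrate=0 bound=3 product=2
t=5: arr=1 -> substrate=0 bound=3 product=3
t=6: arr=2 -> substrate=0 bound=3 product=5
t=7: arr=3 -> substrate=3 bound=3 product=5
t=8: arr=2 -> substrate=4 bound=3 product=6
t=9: arr=3 -> substrate=5 bound=3 product=8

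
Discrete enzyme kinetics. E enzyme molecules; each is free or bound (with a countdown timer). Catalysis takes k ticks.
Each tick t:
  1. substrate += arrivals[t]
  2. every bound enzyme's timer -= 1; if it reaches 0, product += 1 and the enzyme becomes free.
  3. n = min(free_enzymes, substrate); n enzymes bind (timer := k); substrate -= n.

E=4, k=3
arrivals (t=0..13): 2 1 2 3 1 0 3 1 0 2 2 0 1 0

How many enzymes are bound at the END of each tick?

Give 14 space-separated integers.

t=0: arr=2 -> substrate=0 bound=2 product=0
t=1: arr=1 -> substrate=0 bound=3 product=0
t=2: arr=2 -> substrate=1 bound=4 product=0
t=3: arr=3 -> substrate=2 bound=4 product=2
t=4: arr=1 -> substrate=2 bound=4 product=3
t=5: arr=0 -> substrate=1 bound=4 product=4
t=6: arr=3 -> substrate=2 bound=4 product=6
t=7: arr=1 -> substrate=2 bound=4 product=7
t=8: arr=0 -> substrate=1 bound=4 product=8
t=9: arr=2 -> substrate=1 bound=4 product=10
t=10: arr=2 -> substrate=2 bound=4 product=11
t=11: arr=0 -> substrate=1 bound=4 product=12
t=12: arr=1 -> substrate=0 bound=4 product=14
t=13: arr=0 -> substrate=0 bound=3 product=15

Answer: 2 3 4 4 4 4 4 4 4 4 4 4 4 3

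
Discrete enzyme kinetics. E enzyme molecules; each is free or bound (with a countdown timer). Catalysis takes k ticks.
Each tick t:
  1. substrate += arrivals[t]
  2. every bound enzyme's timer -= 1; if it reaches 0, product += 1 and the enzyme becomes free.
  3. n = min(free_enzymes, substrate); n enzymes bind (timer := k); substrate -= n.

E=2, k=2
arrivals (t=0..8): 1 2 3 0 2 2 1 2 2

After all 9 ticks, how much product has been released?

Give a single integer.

Answer: 7

Derivation:
t=0: arr=1 -> substrate=0 bound=1 product=0
t=1: arr=2 -> substrate=1 bound=2 product=0
t=2: arr=3 -> substrate=3 bound=2 product=1
t=3: arr=0 -> substrate=2 bound=2 product=2
t=4: arr=2 -> substrate=3 bound=2 product=3
t=5: arr=2 -> substrate=4 bound=2 product=4
t=6: arr=1 -> substrate=4 bound=2 product=5
t=7: arr=2 -> substrate=5 bound=2 product=6
t=8: arr=2 -> substrate=6 bound=2 product=7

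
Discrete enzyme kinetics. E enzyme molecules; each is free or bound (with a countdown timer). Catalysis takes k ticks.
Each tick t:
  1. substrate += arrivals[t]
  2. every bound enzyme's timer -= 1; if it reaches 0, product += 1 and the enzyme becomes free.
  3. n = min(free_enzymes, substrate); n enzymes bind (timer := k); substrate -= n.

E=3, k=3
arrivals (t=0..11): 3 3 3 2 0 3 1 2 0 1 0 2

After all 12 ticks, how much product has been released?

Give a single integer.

Answer: 9

Derivation:
t=0: arr=3 -> substrate=0 bound=3 product=0
t=1: arr=3 -> substrate=3 bound=3 product=0
t=2: arr=3 -> substrate=6 bound=3 product=0
t=3: arr=2 -> substrate=5 bound=3 product=3
t=4: arr=0 -> substrate=5 bound=3 product=3
t=5: arr=3 -> substrate=8 bound=3 product=3
t=6: arr=1 -> substrate=6 bound=3 product=6
t=7: arr=2 -> substrate=8 bound=3 product=6
t=8: arr=0 -> substrate=8 bound=3 product=6
t=9: arr=1 -> substrate=6 bound=3 product=9
t=10: arr=0 -> substrate=6 bound=3 product=9
t=11: arr=2 -> substrate=8 bound=3 product=9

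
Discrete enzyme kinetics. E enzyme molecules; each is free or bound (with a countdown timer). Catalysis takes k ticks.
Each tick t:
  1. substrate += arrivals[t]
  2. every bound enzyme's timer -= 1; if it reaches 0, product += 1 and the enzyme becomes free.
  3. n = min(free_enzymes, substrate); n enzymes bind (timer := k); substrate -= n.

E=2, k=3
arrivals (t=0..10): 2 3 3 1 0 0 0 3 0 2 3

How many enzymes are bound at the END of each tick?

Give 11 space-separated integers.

t=0: arr=2 -> substrate=0 bound=2 product=0
t=1: arr=3 -> substrate=3 bound=2 product=0
t=2: arr=3 -> substrate=6 bound=2 product=0
t=3: arr=1 -> substrate=5 bound=2 product=2
t=4: arr=0 -> substrate=5 bound=2 product=2
t=5: arr=0 -> substrate=5 bound=2 product=2
t=6: arr=0 -> substrate=3 bound=2 product=4
t=7: arr=3 -> substrate=6 bound=2 product=4
t=8: arr=0 -> substrate=6 bound=2 product=4
t=9: arr=2 -> substrate=6 bound=2 product=6
t=10: arr=3 -> substrate=9 bound=2 product=6

Answer: 2 2 2 2 2 2 2 2 2 2 2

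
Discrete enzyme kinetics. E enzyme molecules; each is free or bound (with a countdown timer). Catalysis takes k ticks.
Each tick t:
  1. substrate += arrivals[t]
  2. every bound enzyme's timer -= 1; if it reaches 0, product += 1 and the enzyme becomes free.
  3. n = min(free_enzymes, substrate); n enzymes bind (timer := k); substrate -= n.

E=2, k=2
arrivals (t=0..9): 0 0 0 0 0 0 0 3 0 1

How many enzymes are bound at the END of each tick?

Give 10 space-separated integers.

Answer: 0 0 0 0 0 0 0 2 2 2

Derivation:
t=0: arr=0 -> substrate=0 bound=0 product=0
t=1: arr=0 -> substrate=0 bound=0 product=0
t=2: arr=0 -> substrate=0 bound=0 product=0
t=3: arr=0 -> substrate=0 bound=0 product=0
t=4: arr=0 -> substrate=0 bound=0 product=0
t=5: arr=0 -> substrate=0 bound=0 product=0
t=6: arr=0 -> substrate=0 bound=0 product=0
t=7: arr=3 -> substrate=1 bound=2 product=0
t=8: arr=0 -> substrate=1 bound=2 product=0
t=9: arr=1 -> substrate=0 bound=2 product=2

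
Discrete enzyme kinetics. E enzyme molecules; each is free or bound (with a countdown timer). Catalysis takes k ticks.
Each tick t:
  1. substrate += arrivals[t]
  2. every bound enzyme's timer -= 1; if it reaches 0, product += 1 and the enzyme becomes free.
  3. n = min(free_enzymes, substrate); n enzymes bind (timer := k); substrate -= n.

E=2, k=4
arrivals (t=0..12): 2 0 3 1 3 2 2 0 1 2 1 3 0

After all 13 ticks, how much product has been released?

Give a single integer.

Answer: 6

Derivation:
t=0: arr=2 -> substrate=0 bound=2 product=0
t=1: arr=0 -> substrate=0 bound=2 product=0
t=2: arr=3 -> substrate=3 bound=2 product=0
t=3: arr=1 -> substrate=4 bound=2 product=0
t=4: arr=3 -> substrate=5 bound=2 product=2
t=5: arr=2 -> substrate=7 bound=2 product=2
t=6: arr=2 -> substrate=9 bound=2 product=2
t=7: arr=0 -> substrate=9 bound=2 product=2
t=8: arr=1 -> substrate=8 bound=2 product=4
t=9: arr=2 -> substrate=10 bound=2 product=4
t=10: arr=1 -> substrate=11 bound=2 product=4
t=11: arr=3 -> substrate=14 bound=2 product=4
t=12: arr=0 -> substrate=12 bound=2 product=6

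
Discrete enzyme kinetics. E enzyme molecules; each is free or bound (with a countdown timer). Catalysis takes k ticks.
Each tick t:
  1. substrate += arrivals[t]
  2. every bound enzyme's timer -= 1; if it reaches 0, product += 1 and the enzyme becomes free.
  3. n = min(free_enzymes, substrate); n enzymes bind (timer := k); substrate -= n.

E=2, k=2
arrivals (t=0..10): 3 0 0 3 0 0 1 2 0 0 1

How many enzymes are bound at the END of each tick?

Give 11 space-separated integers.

Answer: 2 2 1 2 2 2 2 2 2 1 1

Derivation:
t=0: arr=3 -> substrate=1 bound=2 product=0
t=1: arr=0 -> substrate=1 bound=2 product=0
t=2: arr=0 -> substrate=0 bound=1 product=2
t=3: arr=3 -> substrate=2 bound=2 product=2
t=4: arr=0 -> substrate=1 bound=2 product=3
t=5: arr=0 -> substrate=0 bound=2 product=4
t=6: arr=1 -> substrate=0 bound=2 product=5
t=7: arr=2 -> substrate=1 bound=2 product=6
t=8: arr=0 -> substrate=0 bound=2 product=7
t=9: arr=0 -> substrate=0 bound=1 product=8
t=10: arr=1 -> substrate=0 bound=1 product=9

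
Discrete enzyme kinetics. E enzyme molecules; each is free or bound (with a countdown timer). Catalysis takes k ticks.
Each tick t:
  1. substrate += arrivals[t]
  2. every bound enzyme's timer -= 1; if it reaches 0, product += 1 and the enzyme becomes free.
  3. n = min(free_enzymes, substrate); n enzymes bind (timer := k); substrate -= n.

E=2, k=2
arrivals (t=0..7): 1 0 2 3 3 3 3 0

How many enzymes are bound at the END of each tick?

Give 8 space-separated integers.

t=0: arr=1 -> substrate=0 bound=1 product=0
t=1: arr=0 -> substrate=0 bound=1 product=0
t=2: arr=2 -> substrate=0 bound=2 product=1
t=3: arr=3 -> substrate=3 bound=2 product=1
t=4: arr=3 -> substrate=4 bound=2 product=3
t=5: arr=3 -> substrate=7 bound=2 product=3
t=6: arr=3 -> substrate=8 bound=2 product=5
t=7: arr=0 -> substrate=8 bound=2 product=5

Answer: 1 1 2 2 2 2 2 2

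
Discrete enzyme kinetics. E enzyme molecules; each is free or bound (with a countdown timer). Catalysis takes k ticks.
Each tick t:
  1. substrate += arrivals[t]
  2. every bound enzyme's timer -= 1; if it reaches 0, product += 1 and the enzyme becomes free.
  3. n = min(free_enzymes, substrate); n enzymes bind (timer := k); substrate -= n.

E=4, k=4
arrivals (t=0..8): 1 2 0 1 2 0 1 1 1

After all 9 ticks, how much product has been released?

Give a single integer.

t=0: arr=1 -> substrate=0 bound=1 product=0
t=1: arr=2 -> substrate=0 bound=3 product=0
t=2: arr=0 -> substrate=0 bound=3 product=0
t=3: arr=1 -> substrate=0 bound=4 product=0
t=4: arr=2 -> substrate=1 bound=4 product=1
t=5: arr=0 -> substrate=0 bound=3 product=3
t=6: arr=1 -> substrate=0 bound=4 product=3
t=7: arr=1 -> substrate=0 bound=4 product=4
t=8: arr=1 -> substrate=0 bound=4 product=5

Answer: 5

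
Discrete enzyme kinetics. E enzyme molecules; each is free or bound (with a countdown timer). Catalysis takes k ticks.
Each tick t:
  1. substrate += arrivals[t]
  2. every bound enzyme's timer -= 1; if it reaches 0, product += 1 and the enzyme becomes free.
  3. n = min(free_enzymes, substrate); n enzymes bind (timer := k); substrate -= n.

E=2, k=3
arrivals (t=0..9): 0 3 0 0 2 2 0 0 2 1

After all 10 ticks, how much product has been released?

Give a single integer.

t=0: arr=0 -> substrate=0 bound=0 product=0
t=1: arr=3 -> substrate=1 bound=2 product=0
t=2: arr=0 -> substrate=1 bound=2 product=0
t=3: arr=0 -> substrate=1 bound=2 product=0
t=4: arr=2 -> substrate=1 bound=2 product=2
t=5: arr=2 -> substrate=3 bound=2 product=2
t=6: arr=0 -> substrate=3 bound=2 product=2
t=7: arr=0 -> substrate=1 bound=2 product=4
t=8: arr=2 -> substrate=3 bound=2 product=4
t=9: arr=1 -> substrate=4 bound=2 product=4

Answer: 4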